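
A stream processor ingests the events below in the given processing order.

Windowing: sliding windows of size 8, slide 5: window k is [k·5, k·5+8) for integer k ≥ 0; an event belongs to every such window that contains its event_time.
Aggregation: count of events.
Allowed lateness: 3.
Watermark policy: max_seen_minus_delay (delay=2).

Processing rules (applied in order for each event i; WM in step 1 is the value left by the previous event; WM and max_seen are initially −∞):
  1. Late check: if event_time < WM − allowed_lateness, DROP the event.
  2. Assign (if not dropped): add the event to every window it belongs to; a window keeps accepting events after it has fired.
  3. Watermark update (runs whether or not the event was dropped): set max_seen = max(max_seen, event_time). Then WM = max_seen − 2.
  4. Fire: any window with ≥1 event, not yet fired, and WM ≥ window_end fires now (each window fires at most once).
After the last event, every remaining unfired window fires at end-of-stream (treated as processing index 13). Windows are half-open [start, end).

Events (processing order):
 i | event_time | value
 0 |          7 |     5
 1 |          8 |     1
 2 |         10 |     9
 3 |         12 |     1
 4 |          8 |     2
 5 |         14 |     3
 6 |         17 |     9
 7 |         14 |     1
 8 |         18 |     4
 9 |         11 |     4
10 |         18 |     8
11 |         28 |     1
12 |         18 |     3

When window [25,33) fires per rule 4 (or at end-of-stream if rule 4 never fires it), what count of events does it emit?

i=0 t=7 v=5: → [5,13),[0,8); WM=5
i=1 t=8 v=1: → [5,13); WM=6
i=2 t=10 v=9: → [10,18),[5,13); WM=8; [0,8) fires=1
i=3 t=12 v=1: → [10,18),[5,13); WM=10
i=4 t=8 v=2: → [5,13); WM=10
i=5 t=14 v=3: → [10,18); WM=12
i=6 t=17 v=9: → [15,23),[10,18); WM=15; [5,13) fires=5
i=7 t=14 v=1: → [10,18); WM=15
i=8 t=18 v=4: → [15,23); WM=16
i=9 t=11 v=4: DROP (t<16-3); WM=16
i=10 t=18 v=8: → [15,23); WM=16
i=11 t=28 v=1: → [25,33); WM=26; [10,18) fires=5 [15,23) fires=3
i=12 t=18 v=3: DROP (t<26-3); WM=26

1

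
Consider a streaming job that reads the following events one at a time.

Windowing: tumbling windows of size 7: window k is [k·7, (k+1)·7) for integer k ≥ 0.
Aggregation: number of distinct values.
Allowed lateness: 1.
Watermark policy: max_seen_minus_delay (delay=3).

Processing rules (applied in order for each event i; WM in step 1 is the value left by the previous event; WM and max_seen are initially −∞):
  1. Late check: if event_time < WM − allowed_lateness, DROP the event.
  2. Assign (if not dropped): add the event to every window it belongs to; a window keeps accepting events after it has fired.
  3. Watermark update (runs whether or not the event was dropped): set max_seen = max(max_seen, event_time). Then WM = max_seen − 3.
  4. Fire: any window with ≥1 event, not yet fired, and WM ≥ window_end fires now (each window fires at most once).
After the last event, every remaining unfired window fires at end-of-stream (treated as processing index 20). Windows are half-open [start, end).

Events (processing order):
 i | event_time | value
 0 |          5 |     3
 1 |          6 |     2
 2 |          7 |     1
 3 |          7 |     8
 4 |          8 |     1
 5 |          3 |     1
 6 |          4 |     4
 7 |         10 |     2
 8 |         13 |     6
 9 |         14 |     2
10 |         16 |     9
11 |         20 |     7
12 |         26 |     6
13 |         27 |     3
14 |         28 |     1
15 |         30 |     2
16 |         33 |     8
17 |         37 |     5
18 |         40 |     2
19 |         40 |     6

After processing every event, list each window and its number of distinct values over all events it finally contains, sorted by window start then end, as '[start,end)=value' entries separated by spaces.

[0,7)=3 [7,14)=4 [14,21)=3 [21,28)=2 [28,35)=3 [35,42)=3

i=0 t=5 v=3: → [0,7); WM=2
i=1 t=6 v=2: → [0,7); WM=3
i=2 t=7 v=1: → [7,14); WM=4
i=3 t=7 v=8: → [7,14); WM=4
i=4 t=8 v=1: → [7,14); WM=5
i=5 t=3 v=1: DROP (t<5-1); WM=5
i=6 t=4 v=4: → [0,7); WM=5
i=7 t=10 v=2: → [7,14); WM=7; [0,7) fires=3
i=8 t=13 v=6: → [7,14); WM=10
i=9 t=14 v=2: → [14,21); WM=11
i=10 t=16 v=9: → [14,21); WM=13
i=11 t=20 v=7: → [14,21); WM=17; [7,14) fires=4
i=12 t=26 v=6: → [21,28); WM=23; [14,21) fires=3
i=13 t=27 v=3: → [21,28); WM=24
i=14 t=28 v=1: → [28,35); WM=25
i=15 t=30 v=2: → [28,35); WM=27
i=16 t=33 v=8: → [28,35); WM=30; [21,28) fires=2
i=17 t=37 v=5: → [35,42); WM=34
i=18 t=40 v=2: → [35,42); WM=37; [28,35) fires=3
i=19 t=40 v=6: → [35,42); WM=37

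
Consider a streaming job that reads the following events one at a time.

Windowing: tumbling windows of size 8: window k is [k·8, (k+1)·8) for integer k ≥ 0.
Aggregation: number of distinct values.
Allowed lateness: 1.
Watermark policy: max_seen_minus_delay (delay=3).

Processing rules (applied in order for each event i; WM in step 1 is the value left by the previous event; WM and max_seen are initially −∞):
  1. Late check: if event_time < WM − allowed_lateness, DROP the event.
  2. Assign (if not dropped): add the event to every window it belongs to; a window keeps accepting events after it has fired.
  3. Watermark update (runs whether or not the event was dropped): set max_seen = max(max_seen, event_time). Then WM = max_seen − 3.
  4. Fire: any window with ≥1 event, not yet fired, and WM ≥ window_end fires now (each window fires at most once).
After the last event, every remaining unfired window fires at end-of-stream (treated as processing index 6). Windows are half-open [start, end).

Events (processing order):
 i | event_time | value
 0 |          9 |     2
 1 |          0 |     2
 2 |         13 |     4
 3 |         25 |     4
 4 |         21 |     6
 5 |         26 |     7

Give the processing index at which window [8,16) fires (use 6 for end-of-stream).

i=0 t=9 v=2: → [8,16); WM=6
i=1 t=0 v=2: DROP (t<6-1); WM=6
i=2 t=13 v=4: → [8,16); WM=10
i=3 t=25 v=4: → [24,32); WM=22; [8,16) fires=2
i=4 t=21 v=6: → [16,24); WM=22
i=5 t=26 v=7: → [24,32); WM=23

3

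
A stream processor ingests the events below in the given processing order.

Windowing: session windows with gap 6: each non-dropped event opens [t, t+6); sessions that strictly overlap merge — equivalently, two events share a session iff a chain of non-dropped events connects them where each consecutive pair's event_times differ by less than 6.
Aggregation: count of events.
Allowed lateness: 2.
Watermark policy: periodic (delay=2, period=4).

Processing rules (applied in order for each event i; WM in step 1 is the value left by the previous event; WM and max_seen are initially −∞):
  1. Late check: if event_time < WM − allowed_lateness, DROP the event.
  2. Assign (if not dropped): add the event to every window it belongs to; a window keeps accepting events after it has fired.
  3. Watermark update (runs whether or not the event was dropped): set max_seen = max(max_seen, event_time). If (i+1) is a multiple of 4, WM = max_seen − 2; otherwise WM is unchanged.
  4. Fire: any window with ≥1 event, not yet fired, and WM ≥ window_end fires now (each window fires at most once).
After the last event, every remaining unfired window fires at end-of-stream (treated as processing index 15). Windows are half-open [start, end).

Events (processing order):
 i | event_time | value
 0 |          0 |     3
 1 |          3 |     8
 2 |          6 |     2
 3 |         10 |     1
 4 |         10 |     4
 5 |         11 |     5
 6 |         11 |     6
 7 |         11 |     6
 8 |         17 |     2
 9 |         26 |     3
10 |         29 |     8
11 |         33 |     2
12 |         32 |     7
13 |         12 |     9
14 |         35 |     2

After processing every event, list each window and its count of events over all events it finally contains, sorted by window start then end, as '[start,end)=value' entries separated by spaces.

i=0 t=0 v=3: → [0,6); WM=−∞
i=1 t=3 v=8: → [0,9); WM=−∞
i=2 t=6 v=2: → [0,12); WM=−∞
i=3 t=10 v=1: → [0,16); WM=8
i=4 t=10 v=4: → [0,16); WM=8
i=5 t=11 v=5: → [0,17); WM=8
i=6 t=11 v=6: → [0,17); WM=8
i=7 t=11 v=6: → [0,17); WM=9
i=8 t=17 v=2: → [17,23); WM=9
i=9 t=26 v=3: → [26,32); WM=9
i=10 t=29 v=8: → [26,35); WM=9
i=11 t=33 v=2: → [26,39); WM=31
i=12 t=32 v=7: → [26,39); WM=31
i=13 t=12 v=9: DROP (t<31-2); WM=31
i=14 t=35 v=2: → [26,41); WM=31

[0,17)=8 [17,23)=1 [26,41)=5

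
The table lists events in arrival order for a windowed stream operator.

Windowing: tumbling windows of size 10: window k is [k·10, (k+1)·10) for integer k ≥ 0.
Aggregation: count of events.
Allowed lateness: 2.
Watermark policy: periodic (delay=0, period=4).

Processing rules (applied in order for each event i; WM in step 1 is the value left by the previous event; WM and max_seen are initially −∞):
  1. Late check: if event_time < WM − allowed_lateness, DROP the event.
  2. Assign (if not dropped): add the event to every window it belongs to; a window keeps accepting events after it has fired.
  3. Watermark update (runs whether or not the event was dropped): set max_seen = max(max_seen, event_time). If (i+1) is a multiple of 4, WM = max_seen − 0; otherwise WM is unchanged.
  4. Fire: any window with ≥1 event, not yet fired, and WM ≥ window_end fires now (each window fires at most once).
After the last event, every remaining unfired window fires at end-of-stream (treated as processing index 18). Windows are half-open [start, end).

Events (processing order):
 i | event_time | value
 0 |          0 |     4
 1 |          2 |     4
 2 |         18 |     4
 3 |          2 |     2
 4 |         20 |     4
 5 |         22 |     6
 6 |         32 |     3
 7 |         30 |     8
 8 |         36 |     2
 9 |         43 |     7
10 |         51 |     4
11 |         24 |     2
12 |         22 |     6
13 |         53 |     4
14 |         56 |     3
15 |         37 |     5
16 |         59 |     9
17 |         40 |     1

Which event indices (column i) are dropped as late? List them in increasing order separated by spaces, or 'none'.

i=0 t=0 v=4: → [0,10); WM=−∞
i=1 t=2 v=4: → [0,10); WM=−∞
i=2 t=18 v=4: → [10,20); WM=−∞
i=3 t=2 v=2: → [0,10); WM=18; [0,10) fires=3
i=4 t=20 v=4: → [20,30); WM=18
i=5 t=22 v=6: → [20,30); WM=18
i=6 t=32 v=3: → [30,40); WM=18
i=7 t=30 v=8: → [30,40); WM=32; [10,20) fires=1 [20,30) fires=2
i=8 t=36 v=2: → [30,40); WM=32
i=9 t=43 v=7: → [40,50); WM=32
i=10 t=51 v=4: → [50,60); WM=32
i=11 t=24 v=2: DROP (t<32-2); WM=51; [30,40) fires=3 [40,50) fires=1
i=12 t=22 v=6: DROP (t<51-2); WM=51
i=13 t=53 v=4: → [50,60); WM=51
i=14 t=56 v=3: → [50,60); WM=51
i=15 t=37 v=5: DROP (t<51-2); WM=56
i=16 t=59 v=9: → [50,60); WM=56
i=17 t=40 v=1: DROP (t<56-2); WM=56

11 12 15 17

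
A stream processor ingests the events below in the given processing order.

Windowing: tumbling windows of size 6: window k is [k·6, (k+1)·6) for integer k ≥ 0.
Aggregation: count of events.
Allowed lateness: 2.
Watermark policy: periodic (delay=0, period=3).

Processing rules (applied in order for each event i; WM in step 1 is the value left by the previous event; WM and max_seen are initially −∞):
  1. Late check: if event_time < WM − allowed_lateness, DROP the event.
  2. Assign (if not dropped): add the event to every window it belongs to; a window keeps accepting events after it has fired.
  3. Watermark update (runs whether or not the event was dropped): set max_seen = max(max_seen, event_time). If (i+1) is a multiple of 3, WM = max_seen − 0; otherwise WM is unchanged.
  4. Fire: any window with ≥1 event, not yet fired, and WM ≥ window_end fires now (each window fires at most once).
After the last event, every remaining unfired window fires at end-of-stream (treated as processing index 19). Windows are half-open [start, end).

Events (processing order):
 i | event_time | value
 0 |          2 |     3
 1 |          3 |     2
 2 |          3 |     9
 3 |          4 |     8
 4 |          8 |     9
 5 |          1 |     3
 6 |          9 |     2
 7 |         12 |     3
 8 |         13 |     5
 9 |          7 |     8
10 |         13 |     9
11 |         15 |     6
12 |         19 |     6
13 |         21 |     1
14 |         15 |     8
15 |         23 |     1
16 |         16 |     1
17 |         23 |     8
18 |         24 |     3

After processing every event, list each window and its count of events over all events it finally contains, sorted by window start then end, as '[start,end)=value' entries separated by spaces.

[0,6)=5 [6,12)=2 [12,18)=5 [18,24)=4 [24,30)=1

i=0 t=2 v=3: → [0,6); WM=−∞
i=1 t=3 v=2: → [0,6); WM=−∞
i=2 t=3 v=9: → [0,6); WM=3
i=3 t=4 v=8: → [0,6); WM=3
i=4 t=8 v=9: → [6,12); WM=3
i=5 t=1 v=3: → [0,6); WM=8; [0,6) fires=5
i=6 t=9 v=2: → [6,12); WM=8
i=7 t=12 v=3: → [12,18); WM=8
i=8 t=13 v=5: → [12,18); WM=13; [6,12) fires=2
i=9 t=7 v=8: DROP (t<13-2); WM=13
i=10 t=13 v=9: → [12,18); WM=13
i=11 t=15 v=6: → [12,18); WM=15
i=12 t=19 v=6: → [18,24); WM=15
i=13 t=21 v=1: → [18,24); WM=15
i=14 t=15 v=8: → [12,18); WM=21; [12,18) fires=5
i=15 t=23 v=1: → [18,24); WM=21
i=16 t=16 v=1: DROP (t<21-2); WM=21
i=17 t=23 v=8: → [18,24); WM=23
i=18 t=24 v=3: → [24,30); WM=23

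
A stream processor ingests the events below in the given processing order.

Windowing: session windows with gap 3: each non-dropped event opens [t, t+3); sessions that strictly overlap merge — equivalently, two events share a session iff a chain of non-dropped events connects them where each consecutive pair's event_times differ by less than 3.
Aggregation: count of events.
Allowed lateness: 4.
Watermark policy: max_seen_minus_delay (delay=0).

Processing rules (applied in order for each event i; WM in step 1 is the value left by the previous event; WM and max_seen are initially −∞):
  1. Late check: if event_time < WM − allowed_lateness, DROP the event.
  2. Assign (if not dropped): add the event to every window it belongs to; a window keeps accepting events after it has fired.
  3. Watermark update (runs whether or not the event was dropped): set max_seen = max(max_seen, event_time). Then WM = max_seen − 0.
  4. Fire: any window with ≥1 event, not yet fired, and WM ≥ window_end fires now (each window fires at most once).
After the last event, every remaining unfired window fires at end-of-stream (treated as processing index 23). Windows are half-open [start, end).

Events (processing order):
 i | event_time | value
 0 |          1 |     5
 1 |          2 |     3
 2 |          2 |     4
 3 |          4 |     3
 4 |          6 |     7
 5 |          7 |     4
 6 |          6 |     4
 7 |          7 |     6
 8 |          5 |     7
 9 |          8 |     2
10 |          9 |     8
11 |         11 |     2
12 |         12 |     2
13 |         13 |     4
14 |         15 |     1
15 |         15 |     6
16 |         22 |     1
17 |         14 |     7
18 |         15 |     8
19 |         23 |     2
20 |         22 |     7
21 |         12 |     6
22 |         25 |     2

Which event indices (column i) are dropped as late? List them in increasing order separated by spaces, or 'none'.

i=0 t=1 v=5: → [1,4); WM=1
i=1 t=2 v=3: → [1,5); WM=2
i=2 t=2 v=4: → [1,5); WM=2
i=3 t=4 v=3: → [1,7); WM=4
i=4 t=6 v=7: → [1,9); WM=6
i=5 t=7 v=4: → [1,10); WM=7
i=6 t=6 v=4: → [1,10); WM=7
i=7 t=7 v=6: → [1,10); WM=7
i=8 t=5 v=7: → [1,10); WM=7
i=9 t=8 v=2: → [1,11); WM=8
i=10 t=9 v=8: → [1,12); WM=9
i=11 t=11 v=2: → [1,14); WM=11
i=12 t=12 v=2: → [1,15); WM=12
i=13 t=13 v=4: → [1,16); WM=13
i=14 t=15 v=1: → [1,18); WM=15
i=15 t=15 v=6: → [1,18); WM=15
i=16 t=22 v=1: → [22,25); WM=22
i=17 t=14 v=7: DROP (t<22-4); WM=22
i=18 t=15 v=8: DROP (t<22-4); WM=22
i=19 t=23 v=2: → [22,26); WM=23
i=20 t=22 v=7: → [22,26); WM=23
i=21 t=12 v=6: DROP (t<23-4); WM=23
i=22 t=25 v=2: → [22,28); WM=25

17 18 21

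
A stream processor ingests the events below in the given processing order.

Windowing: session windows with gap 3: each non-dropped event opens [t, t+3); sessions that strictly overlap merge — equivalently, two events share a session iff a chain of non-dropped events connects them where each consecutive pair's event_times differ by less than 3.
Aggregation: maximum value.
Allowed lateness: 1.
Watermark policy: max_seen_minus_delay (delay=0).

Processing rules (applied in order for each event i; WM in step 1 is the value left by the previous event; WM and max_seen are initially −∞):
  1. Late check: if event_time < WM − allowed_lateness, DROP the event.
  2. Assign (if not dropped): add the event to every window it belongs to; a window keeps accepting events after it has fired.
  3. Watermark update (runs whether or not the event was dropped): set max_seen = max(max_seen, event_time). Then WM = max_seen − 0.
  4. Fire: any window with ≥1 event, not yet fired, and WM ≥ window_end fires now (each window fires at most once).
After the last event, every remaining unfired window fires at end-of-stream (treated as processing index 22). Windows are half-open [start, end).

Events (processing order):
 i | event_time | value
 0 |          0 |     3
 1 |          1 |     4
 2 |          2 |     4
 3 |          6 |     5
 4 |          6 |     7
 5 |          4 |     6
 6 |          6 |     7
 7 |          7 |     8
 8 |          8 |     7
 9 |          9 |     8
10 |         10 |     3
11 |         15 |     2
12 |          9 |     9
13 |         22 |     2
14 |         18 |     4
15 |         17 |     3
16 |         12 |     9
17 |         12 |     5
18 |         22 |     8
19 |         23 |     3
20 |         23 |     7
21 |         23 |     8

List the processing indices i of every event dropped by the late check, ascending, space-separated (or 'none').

i=0 t=0 v=3: → [0,3); WM=0
i=1 t=1 v=4: → [0,4); WM=1
i=2 t=2 v=4: → [0,5); WM=2
i=3 t=6 v=5: → [6,9); WM=6
i=4 t=6 v=7: → [6,9); WM=6
i=5 t=4 v=6: DROP (t<6-1); WM=6
i=6 t=6 v=7: → [6,9); WM=6
i=7 t=7 v=8: → [6,10); WM=7
i=8 t=8 v=7: → [6,11); WM=8
i=9 t=9 v=8: → [6,12); WM=9
i=10 t=10 v=3: → [6,13); WM=10
i=11 t=15 v=2: → [15,18); WM=15
i=12 t=9 v=9: DROP (t<15-1); WM=15
i=13 t=22 v=2: → [22,25); WM=22
i=14 t=18 v=4: DROP (t<22-1); WM=22
i=15 t=17 v=3: DROP (t<22-1); WM=22
i=16 t=12 v=9: DROP (t<22-1); WM=22
i=17 t=12 v=5: DROP (t<22-1); WM=22
i=18 t=22 v=8: → [22,25); WM=22
i=19 t=23 v=3: → [22,26); WM=23
i=20 t=23 v=7: → [22,26); WM=23
i=21 t=23 v=8: → [22,26); WM=23

5 12 14 15 16 17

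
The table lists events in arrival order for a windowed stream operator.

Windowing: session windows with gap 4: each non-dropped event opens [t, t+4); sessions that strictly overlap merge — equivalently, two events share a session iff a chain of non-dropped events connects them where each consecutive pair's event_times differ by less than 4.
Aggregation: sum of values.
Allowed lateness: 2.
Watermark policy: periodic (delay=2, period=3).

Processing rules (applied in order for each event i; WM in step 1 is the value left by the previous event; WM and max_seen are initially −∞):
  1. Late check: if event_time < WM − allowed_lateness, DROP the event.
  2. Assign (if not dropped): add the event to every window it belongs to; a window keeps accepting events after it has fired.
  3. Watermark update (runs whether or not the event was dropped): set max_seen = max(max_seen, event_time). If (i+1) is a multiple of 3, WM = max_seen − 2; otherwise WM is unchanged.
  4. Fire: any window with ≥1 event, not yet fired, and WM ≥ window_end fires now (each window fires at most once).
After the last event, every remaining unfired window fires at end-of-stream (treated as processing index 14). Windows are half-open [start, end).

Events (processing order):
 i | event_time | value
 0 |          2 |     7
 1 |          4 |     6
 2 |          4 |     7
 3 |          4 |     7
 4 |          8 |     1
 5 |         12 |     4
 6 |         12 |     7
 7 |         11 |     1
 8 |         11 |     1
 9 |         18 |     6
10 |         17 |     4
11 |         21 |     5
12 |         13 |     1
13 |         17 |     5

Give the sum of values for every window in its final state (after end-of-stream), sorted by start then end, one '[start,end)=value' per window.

[2,8)=27 [8,16)=14 [17,25)=20

i=0 t=2 v=7: → [2,6); WM=−∞
i=1 t=4 v=6: → [2,8); WM=−∞
i=2 t=4 v=7: → [2,8); WM=2
i=3 t=4 v=7: → [2,8); WM=2
i=4 t=8 v=1: → [8,12); WM=2
i=5 t=12 v=4: → [12,16); WM=10
i=6 t=12 v=7: → [12,16); WM=10
i=7 t=11 v=1: → [8,16); WM=10
i=8 t=11 v=1: → [8,16); WM=10
i=9 t=18 v=6: → [18,22); WM=10
i=10 t=17 v=4: → [17,22); WM=10
i=11 t=21 v=5: → [17,25); WM=19
i=12 t=13 v=1: DROP (t<19-2); WM=19
i=13 t=17 v=5: → [17,25); WM=19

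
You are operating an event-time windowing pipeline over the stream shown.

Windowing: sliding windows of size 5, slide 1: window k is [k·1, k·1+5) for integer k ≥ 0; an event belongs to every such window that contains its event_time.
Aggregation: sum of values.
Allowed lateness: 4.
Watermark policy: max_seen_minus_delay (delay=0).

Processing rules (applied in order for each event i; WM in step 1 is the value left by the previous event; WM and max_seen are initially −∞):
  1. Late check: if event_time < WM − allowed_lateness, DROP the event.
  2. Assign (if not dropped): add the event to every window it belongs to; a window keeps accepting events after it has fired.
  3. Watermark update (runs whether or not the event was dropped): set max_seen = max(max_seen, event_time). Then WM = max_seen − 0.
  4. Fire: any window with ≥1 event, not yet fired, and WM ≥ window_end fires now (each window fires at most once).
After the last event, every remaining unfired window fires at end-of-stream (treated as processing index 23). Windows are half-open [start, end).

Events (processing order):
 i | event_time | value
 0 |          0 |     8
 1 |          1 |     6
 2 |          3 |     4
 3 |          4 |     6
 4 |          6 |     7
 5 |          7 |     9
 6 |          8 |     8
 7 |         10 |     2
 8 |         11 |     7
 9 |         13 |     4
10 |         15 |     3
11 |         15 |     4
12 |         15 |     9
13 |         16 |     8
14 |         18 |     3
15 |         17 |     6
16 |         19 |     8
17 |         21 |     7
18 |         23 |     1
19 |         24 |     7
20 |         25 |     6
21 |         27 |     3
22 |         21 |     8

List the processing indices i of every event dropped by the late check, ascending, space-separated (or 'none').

i=0 t=0 v=8: → [0,5); WM=0
i=1 t=1 v=6: → [1,6),[0,5); WM=1
i=2 t=3 v=4: → [3,8),[2,7),[1,6),[0,5); WM=3
i=3 t=4 v=6: → [4,9),[3,8),[2,7),[1,6),[0,5); WM=4
i=4 t=6 v=7: → [6,11),[5,10),[4,9),[3,8),[2,7); WM=6; [0,5) fires=24 [1,6) fires=16
i=5 t=7 v=9: → [7,12),[6,11),[5,10),[4,9),[3,8); WM=7; [2,7) fires=17
i=6 t=8 v=8: → [8,13),[7,12),[6,11),[5,10),[4,9); WM=8; [3,8) fires=26
i=7 t=10 v=2: → [10,15),[9,14),[8,13),[7,12),[6,11); WM=10; [4,9) fires=30 [5,10) fires=24
i=8 t=11 v=7: → [11,16),[10,15),[9,14),[8,13),[7,12); WM=11; [6,11) fires=26
i=9 t=13 v=4: → [13,18),[12,17),[11,16),[10,15),[9,14); WM=13; [7,12) fires=26 [8,13) fires=17
i=10 t=15 v=3: → [15,20),[14,19),[13,18),[12,17),[11,16); WM=15; [9,14) fires=13 [10,15) fires=13
i=11 t=15 v=4: → [15,20),[14,19),[13,18),[12,17),[11,16); WM=15
i=12 t=15 v=9: → [15,20),[14,19),[13,18),[12,17),[11,16); WM=15
i=13 t=16 v=8: → [16,21),[15,20),[14,19),[13,18),[12,17); WM=16; [11,16) fires=27
i=14 t=18 v=3: → [18,23),[17,22),[16,21),[15,20),[14,19); WM=18; [12,17) fires=28 [13,18) fires=28
i=15 t=17 v=6: → [17,22),[16,21),[15,20),[14,19),[13,18); WM=18
i=16 t=19 v=8: → [19,24),[18,23),[17,22),[16,21),[15,20); WM=19; [14,19) fires=33
i=17 t=21 v=7: → [21,26),[20,25),[19,24),[18,23),[17,22); WM=21; [15,20) fires=41 [16,21) fires=25
i=18 t=23 v=1: → [23,28),[22,27),[21,26),[20,25),[19,24); WM=23; [17,22) fires=24 [18,23) fires=18
i=19 t=24 v=7: → [24,29),[23,28),[22,27),[21,26),[20,25); WM=24; [19,24) fires=16
i=20 t=25 v=6: → [25,30),[24,29),[23,28),[22,27),[21,26); WM=25; [20,25) fires=15
i=21 t=27 v=3: → [27,32),[26,31),[25,30),[24,29),[23,28); WM=27; [21,26) fires=21 [22,27) fires=14
i=22 t=21 v=8: DROP (t<27-4); WM=27

22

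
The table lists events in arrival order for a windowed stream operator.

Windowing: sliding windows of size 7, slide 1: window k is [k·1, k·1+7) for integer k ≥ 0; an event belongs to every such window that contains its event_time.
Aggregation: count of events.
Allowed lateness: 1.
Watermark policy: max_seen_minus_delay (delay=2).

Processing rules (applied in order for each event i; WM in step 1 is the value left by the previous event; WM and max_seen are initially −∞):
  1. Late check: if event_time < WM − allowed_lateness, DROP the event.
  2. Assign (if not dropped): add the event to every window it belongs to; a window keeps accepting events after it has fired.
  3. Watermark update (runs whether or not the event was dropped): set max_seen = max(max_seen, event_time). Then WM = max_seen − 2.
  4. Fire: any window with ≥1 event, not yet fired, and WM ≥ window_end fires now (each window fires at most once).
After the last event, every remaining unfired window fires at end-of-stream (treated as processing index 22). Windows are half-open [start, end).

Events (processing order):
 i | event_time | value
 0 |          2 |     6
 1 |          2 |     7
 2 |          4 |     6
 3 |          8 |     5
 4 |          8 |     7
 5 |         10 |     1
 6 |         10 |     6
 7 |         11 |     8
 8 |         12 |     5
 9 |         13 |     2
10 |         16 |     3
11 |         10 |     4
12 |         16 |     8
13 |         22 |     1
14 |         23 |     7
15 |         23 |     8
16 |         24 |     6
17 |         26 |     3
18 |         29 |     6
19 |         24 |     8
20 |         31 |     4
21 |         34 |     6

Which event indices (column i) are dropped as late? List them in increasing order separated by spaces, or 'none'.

i=0 t=2 v=6: → [2,9),[1,8),[0,7); WM=0
i=1 t=2 v=7: → [2,9),[1,8),[0,7); WM=0
i=2 t=4 v=6: → [4,11),[3,10),[2,9),[1,8),[0,7); WM=2
i=3 t=8 v=5: → [8,15),[7,14),[6,13),[5,12),[4,11),[3,10),[2,9); WM=6
i=4 t=8 v=7: → [8,15),[7,14),[6,13),[5,12),[4,11),[3,10),[2,9); WM=6
i=5 t=10 v=1: → [10,17),[9,16),[8,15),[7,14),[6,13),[5,12),[4,11); WM=8; [0,7) fires=3 [1,8) fires=3
i=6 t=10 v=6: → [10,17),[9,16),[8,15),[7,14),[6,13),[5,12),[4,11); WM=8
i=7 t=11 v=8: → [11,18),[10,17),[9,16),[8,15),[7,14),[6,13),[5,12); WM=9; [2,9) fires=5
i=8 t=12 v=5: → [12,19),[11,18),[10,17),[9,16),[8,15),[7,14),[6,13); WM=10; [3,10) fires=3
i=9 t=13 v=2: → [13,20),[12,19),[11,18),[10,17),[9,16),[8,15),[7,14); WM=11; [4,11) fires=5
i=10 t=16 v=3: → [16,23),[15,22),[14,21),[13,20),[12,19),[11,18),[10,17); WM=14; [5,12) fires=5 [6,13) fires=6 [7,14) fires=7
i=11 t=10 v=4: DROP (t<14-1); WM=14
i=12 t=16 v=8: → [16,23),[15,22),[14,21),[13,20),[12,19),[11,18),[10,17); WM=14
i=13 t=22 v=1: → [22,29),[21,28),[20,27),[19,26),[18,25),[17,24),[16,23); WM=20; [8,15) fires=7 [9,16) fires=5 [10,17) fires=7 [11,18) fires=5 [12,19) fires=4 [13,20) fires=3
i=14 t=23 v=7: → [23,30),[22,29),[21,28),[20,27),[19,26),[18,25),[17,24); WM=21; [14,21) fires=2
i=15 t=23 v=8: → [23,30),[22,29),[21,28),[20,27),[19,26),[18,25),[17,24); WM=21
i=16 t=24 v=6: → [24,31),[23,30),[22,29),[21,28),[20,27),[19,26),[18,25); WM=22; [15,22) fires=2
i=17 t=26 v=3: → [26,33),[25,32),[24,31),[23,30),[22,29),[21,28),[20,27); WM=24; [16,23) fires=3 [17,24) fires=3
i=18 t=29 v=6: → [29,36),[28,35),[27,34),[26,33),[25,32),[24,31),[23,30); WM=27; [18,25) fires=4 [19,26) fires=4 [20,27) fires=5
i=19 t=24 v=8: DROP (t<27-1); WM=27
i=20 t=31 v=4: → [31,38),[30,37),[29,36),[28,35),[27,34),[26,33),[25,32); WM=29; [21,28) fires=5 [22,29) fires=5
i=21 t=34 v=6: → [34,41),[33,40),[32,39),[31,38),[30,37),[29,36),[28,35); WM=32; [23,30) fires=5 [24,31) fires=3 [25,32) fires=3

11 19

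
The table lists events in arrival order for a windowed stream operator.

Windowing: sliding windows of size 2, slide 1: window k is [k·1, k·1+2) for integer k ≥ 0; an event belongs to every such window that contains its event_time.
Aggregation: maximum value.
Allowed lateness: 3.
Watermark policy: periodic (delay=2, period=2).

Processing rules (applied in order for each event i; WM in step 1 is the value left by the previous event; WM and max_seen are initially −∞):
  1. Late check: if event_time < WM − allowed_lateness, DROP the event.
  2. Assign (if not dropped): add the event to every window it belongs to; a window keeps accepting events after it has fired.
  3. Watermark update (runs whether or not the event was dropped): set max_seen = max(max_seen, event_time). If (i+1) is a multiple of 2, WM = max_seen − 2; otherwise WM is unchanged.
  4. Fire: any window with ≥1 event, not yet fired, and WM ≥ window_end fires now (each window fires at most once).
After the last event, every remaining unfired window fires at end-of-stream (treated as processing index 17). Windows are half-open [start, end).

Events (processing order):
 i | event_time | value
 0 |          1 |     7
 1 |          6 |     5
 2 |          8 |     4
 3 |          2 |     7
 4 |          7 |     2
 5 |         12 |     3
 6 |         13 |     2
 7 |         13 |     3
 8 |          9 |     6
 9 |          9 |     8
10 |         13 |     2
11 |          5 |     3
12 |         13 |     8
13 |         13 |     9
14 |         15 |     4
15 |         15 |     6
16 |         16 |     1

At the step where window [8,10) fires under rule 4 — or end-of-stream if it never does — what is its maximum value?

i=0 t=1 v=7: → [1,3),[0,2); WM=−∞
i=1 t=6 v=5: → [6,8),[5,7); WM=4; [0,2) fires=7 [1,3) fires=7
i=2 t=8 v=4: → [8,10),[7,9); WM=4
i=3 t=2 v=7: → [2,4),[1,3); WM=6; [2,4) fires=7
i=4 t=7 v=2: → [7,9),[6,8); WM=6
i=5 t=12 v=3: → [12,14),[11,13); WM=10; [5,7) fires=5 [6,8) fires=5 [7,9) fires=4 [8,10) fires=4
i=6 t=13 v=2: → [13,15),[12,14); WM=10
i=7 t=13 v=3: → [13,15),[12,14); WM=11
i=8 t=9 v=6: → [9,11),[8,10); WM=11; [9,11) fires=6
i=9 t=9 v=8: → [9,11),[8,10); WM=11
i=10 t=13 v=2: → [13,15),[12,14); WM=11
i=11 t=5 v=3: DROP (t<11-3); WM=11
i=12 t=13 v=8: → [13,15),[12,14); WM=11
i=13 t=13 v=9: → [13,15),[12,14); WM=11
i=14 t=15 v=4: → [15,17),[14,16); WM=11
i=15 t=15 v=6: → [15,17),[14,16); WM=13; [11,13) fires=3
i=16 t=16 v=1: → [16,18),[15,17); WM=13

4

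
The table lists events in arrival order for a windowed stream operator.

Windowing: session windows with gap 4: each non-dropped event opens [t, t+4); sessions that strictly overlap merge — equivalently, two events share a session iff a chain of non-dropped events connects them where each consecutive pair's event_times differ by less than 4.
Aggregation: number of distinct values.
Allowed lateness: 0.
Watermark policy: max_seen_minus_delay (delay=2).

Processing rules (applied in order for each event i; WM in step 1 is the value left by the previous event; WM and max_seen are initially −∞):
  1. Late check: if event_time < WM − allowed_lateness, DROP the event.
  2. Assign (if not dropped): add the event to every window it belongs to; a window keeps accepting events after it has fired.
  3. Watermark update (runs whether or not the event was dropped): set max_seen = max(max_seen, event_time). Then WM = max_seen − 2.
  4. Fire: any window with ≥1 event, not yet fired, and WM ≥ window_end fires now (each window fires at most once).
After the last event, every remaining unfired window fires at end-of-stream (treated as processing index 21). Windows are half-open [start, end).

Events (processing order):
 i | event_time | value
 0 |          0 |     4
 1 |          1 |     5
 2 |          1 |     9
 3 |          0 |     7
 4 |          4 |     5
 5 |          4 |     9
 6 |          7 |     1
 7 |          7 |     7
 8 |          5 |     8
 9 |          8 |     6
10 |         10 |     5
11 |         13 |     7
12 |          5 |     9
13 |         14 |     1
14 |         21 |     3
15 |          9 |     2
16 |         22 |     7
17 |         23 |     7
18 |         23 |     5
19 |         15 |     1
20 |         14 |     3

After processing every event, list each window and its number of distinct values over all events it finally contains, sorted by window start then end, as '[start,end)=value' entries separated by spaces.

i=0 t=0 v=4: → [0,4); WM=-2
i=1 t=1 v=5: → [0,5); WM=-1
i=2 t=1 v=9: → [0,5); WM=-1
i=3 t=0 v=7: → [0,5); WM=-1
i=4 t=4 v=5: → [0,8); WM=2
i=5 t=4 v=9: → [0,8); WM=2
i=6 t=7 v=1: → [0,11); WM=5
i=7 t=7 v=7: → [0,11); WM=5
i=8 t=5 v=8: → [0,11); WM=5
i=9 t=8 v=6: → [0,12); WM=6
i=10 t=10 v=5: → [0,14); WM=8
i=11 t=13 v=7: → [0,17); WM=11
i=12 t=5 v=9: DROP (t<11-0); WM=11
i=13 t=14 v=1: → [0,18); WM=12
i=14 t=21 v=3: → [21,25); WM=19
i=15 t=9 v=2: DROP (t<19-0); WM=19
i=16 t=22 v=7: → [21,26); WM=20
i=17 t=23 v=7: → [21,27); WM=21
i=18 t=23 v=5: → [21,27); WM=21
i=19 t=15 v=1: DROP (t<21-0); WM=21
i=20 t=14 v=3: DROP (t<21-0); WM=21

[0,18)=7 [21,27)=3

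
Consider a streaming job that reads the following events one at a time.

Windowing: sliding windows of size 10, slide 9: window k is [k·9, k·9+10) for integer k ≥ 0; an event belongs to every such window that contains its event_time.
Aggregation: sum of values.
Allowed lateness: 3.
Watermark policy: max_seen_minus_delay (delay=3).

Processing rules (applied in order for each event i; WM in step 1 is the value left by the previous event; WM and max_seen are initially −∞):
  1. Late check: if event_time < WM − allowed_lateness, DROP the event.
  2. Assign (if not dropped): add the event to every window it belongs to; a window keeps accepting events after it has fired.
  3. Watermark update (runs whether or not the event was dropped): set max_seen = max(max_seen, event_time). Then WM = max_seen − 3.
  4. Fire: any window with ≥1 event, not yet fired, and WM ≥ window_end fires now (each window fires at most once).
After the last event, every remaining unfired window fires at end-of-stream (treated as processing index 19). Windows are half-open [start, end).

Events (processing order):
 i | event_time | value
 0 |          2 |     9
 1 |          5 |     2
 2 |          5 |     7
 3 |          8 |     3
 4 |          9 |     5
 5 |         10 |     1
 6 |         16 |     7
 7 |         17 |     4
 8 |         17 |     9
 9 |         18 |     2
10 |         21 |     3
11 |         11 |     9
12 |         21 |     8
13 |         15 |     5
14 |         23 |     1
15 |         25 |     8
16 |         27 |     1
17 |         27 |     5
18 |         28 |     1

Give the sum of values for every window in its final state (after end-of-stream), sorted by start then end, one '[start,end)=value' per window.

[0,10)=26 [9,19)=33 [18,28)=28 [27,37)=7

i=0 t=2 v=9: → [0,10); WM=-1
i=1 t=5 v=2: → [0,10); WM=2
i=2 t=5 v=7: → [0,10); WM=2
i=3 t=8 v=3: → [0,10); WM=5
i=4 t=9 v=5: → [9,19),[0,10); WM=6
i=5 t=10 v=1: → [9,19); WM=7
i=6 t=16 v=7: → [9,19); WM=13; [0,10) fires=26
i=7 t=17 v=4: → [9,19); WM=14
i=8 t=17 v=9: → [9,19); WM=14
i=9 t=18 v=2: → [18,28),[9,19); WM=15
i=10 t=21 v=3: → [18,28); WM=18
i=11 t=11 v=9: DROP (t<18-3); WM=18
i=12 t=21 v=8: → [18,28); WM=18
i=13 t=15 v=5: → [9,19); WM=18
i=14 t=23 v=1: → [18,28); WM=20; [9,19) fires=33
i=15 t=25 v=8: → [18,28); WM=22
i=16 t=27 v=1: → [27,37),[18,28); WM=24
i=17 t=27 v=5: → [27,37),[18,28); WM=24
i=18 t=28 v=1: → [27,37); WM=25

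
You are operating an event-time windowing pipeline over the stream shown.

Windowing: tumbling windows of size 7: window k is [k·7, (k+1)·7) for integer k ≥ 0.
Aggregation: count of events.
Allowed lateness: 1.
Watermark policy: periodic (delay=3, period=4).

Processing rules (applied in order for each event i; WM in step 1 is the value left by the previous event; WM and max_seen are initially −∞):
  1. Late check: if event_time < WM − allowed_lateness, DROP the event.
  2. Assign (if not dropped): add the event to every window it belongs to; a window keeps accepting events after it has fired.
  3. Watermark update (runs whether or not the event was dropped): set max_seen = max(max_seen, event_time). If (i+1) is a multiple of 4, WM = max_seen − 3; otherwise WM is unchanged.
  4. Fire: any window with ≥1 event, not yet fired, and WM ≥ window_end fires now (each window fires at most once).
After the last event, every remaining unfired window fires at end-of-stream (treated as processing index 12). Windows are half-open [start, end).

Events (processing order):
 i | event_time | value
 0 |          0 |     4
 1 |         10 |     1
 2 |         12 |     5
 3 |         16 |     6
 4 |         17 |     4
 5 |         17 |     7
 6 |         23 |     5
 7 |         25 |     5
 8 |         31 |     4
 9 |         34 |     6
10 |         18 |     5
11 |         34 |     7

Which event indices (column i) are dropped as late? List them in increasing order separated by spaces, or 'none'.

10

i=0 t=0 v=4: → [0,7); WM=−∞
i=1 t=10 v=1: → [7,14); WM=−∞
i=2 t=12 v=5: → [7,14); WM=−∞
i=3 t=16 v=6: → [14,21); WM=13; [0,7) fires=1
i=4 t=17 v=4: → [14,21); WM=13
i=5 t=17 v=7: → [14,21); WM=13
i=6 t=23 v=5: → [21,28); WM=13
i=7 t=25 v=5: → [21,28); WM=22; [7,14) fires=2 [14,21) fires=3
i=8 t=31 v=4: → [28,35); WM=22
i=9 t=34 v=6: → [28,35); WM=22
i=10 t=18 v=5: DROP (t<22-1); WM=22
i=11 t=34 v=7: → [28,35); WM=31; [21,28) fires=2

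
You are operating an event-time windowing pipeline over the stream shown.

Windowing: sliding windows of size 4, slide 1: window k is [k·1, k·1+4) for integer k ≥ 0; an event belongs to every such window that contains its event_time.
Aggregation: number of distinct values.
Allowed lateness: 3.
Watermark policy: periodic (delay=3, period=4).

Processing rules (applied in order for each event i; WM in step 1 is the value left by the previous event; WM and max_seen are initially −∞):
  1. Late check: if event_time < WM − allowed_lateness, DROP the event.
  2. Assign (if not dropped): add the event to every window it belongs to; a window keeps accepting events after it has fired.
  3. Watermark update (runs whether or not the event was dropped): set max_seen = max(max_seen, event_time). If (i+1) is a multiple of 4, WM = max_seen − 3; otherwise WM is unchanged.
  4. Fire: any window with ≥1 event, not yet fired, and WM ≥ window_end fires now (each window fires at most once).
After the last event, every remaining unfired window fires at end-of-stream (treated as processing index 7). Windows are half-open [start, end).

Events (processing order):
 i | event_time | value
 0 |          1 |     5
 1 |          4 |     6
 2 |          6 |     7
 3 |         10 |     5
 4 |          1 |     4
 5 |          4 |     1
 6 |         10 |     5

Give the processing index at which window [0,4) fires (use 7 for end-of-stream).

i=0 t=1 v=5: → [1,5),[0,4); WM=−∞
i=1 t=4 v=6: → [4,8),[3,7),[2,6),[1,5); WM=−∞
i=2 t=6 v=7: → [6,10),[5,9),[4,8),[3,7); WM=−∞
i=3 t=10 v=5: → [10,14),[9,13),[8,12),[7,11); WM=7; [0,4) fires=1 [1,5) fires=2 [2,6) fires=1 [3,7) fires=2
i=4 t=1 v=4: DROP (t<7-3); WM=7
i=5 t=4 v=1: → [4,8),[3,7),[2,6),[1,5); WM=7
i=6 t=10 v=5: → [10,14),[9,13),[8,12),[7,11); WM=7

3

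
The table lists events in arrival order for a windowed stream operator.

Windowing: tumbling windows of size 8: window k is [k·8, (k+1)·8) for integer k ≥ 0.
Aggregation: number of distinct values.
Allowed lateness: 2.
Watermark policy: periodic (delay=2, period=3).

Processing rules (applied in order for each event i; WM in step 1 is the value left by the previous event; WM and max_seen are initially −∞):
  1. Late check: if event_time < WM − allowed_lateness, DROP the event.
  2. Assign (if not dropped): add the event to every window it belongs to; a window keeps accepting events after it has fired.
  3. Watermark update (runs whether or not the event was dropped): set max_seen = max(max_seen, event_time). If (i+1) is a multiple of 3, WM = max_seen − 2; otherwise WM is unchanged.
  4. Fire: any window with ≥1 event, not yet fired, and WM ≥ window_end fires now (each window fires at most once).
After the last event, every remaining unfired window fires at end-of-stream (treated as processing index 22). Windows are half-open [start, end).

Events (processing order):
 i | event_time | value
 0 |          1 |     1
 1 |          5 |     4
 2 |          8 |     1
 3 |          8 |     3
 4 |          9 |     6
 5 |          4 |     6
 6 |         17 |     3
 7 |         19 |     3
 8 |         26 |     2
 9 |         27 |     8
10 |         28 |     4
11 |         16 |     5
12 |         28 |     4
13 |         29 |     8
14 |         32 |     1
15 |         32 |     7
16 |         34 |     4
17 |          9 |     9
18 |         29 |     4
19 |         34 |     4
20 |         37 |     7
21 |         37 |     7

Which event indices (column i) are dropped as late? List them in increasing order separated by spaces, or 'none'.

i=0 t=1 v=1: → [0,8); WM=−∞
i=1 t=5 v=4: → [0,8); WM=−∞
i=2 t=8 v=1: → [8,16); WM=6
i=3 t=8 v=3: → [8,16); WM=6
i=4 t=9 v=6: → [8,16); WM=6
i=5 t=4 v=6: → [0,8); WM=7
i=6 t=17 v=3: → [16,24); WM=7
i=7 t=19 v=3: → [16,24); WM=7
i=8 t=26 v=2: → [24,32); WM=24; [0,8) fires=3 [8,16) fires=3 [16,24) fires=1
i=9 t=27 v=8: → [24,32); WM=24
i=10 t=28 v=4: → [24,32); WM=24
i=11 t=16 v=5: DROP (t<24-2); WM=26
i=12 t=28 v=4: → [24,32); WM=26
i=13 t=29 v=8: → [24,32); WM=26
i=14 t=32 v=1: → [32,40); WM=30
i=15 t=32 v=7: → [32,40); WM=30
i=16 t=34 v=4: → [32,40); WM=30
i=17 t=9 v=9: DROP (t<30-2); WM=32; [24,32) fires=3
i=18 t=29 v=4: DROP (t<32-2); WM=32
i=19 t=34 v=4: → [32,40); WM=32
i=20 t=37 v=7: → [32,40); WM=35
i=21 t=37 v=7: → [32,40); WM=35

11 17 18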